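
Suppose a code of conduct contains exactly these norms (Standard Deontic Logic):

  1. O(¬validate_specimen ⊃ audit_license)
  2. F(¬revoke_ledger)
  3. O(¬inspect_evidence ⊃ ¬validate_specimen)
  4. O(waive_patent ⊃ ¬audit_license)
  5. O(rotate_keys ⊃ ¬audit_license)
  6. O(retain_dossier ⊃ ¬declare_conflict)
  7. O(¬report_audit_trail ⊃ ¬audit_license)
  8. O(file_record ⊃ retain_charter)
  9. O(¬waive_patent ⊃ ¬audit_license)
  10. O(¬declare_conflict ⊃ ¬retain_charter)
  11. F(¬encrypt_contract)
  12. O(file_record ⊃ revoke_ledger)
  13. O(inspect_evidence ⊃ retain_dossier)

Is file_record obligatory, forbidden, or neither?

By case analysis on waive_patent: premise 4 gives O(waive_patent ⊃ ¬audit_license) and premise 9 gives O(¬waive_patent ⊃ ¬audit_license), so O(¬audit_license) either way.
Premise 1 is O(¬validate_specimen ⊃ audit_license); contrapositively O(¬audit_license ⊃ validate_specimen). Since O(¬audit_license) holds, K gives O(validate_specimen).
Premise 3 is O(¬inspect_evidence ⊃ ¬validate_specimen); contrapositively O(validate_specimen ⊃ inspect_evidence). Since O(validate_specimen) holds, K gives O(inspect_evidence).
With premise 13, O(inspect_evidence ⊃ retain_dossier), the K-axiom yields O(retain_dossier).
From O(retain_dossier) and premise 6, O(retain_dossier ⊃ ¬declare_conflict), we obtain O(¬declare_conflict).
Premise 10 is O(¬declare_conflict ⊃ ¬retain_charter); since O(¬declare_conflict), deontic closure gives O(¬retain_charter).
The contrapositive of premise 8 (O(file_record ⊃ retain_charter)) is O(¬retain_charter ⊃ ¬file_record), and O(¬retain_charter) is already established, so O(¬file_record).
Premises 2, 5, 7, 11, 12 do not contribute to this derivation.
Thus O(¬file_record), which is F(file_record): file_record is forbidden.

Forbidden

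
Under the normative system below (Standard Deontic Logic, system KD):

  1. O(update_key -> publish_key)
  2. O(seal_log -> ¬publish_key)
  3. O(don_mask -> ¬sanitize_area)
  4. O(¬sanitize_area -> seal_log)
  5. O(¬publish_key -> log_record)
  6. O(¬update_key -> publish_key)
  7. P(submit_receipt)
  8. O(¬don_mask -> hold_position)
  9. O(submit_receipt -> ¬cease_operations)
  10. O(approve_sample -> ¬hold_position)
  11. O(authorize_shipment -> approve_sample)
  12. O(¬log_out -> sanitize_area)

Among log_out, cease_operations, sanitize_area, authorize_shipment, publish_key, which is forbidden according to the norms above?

authorize_shipment

Premises 1 and 6 cover both cases: O(update_key -> publish_key) and O(¬update_key -> publish_key). Since update_key ∨ ¬update_key is a tautology, O(publish_key) follows.
The contrapositive of premise 2 (O(seal_log -> ¬publish_key)) is O(publish_key -> ¬seal_log), and O(publish_key) is already established, so O(¬seal_log).
Premise 4 is O(¬sanitize_area -> seal_log); contrapositively O(¬seal_log -> sanitize_area). Since O(¬seal_log) holds, K gives O(sanitize_area).
Premise 3, O(don_mask -> ¬sanitize_area), contraposes to O(sanitize_area -> ¬don_mask); with O(sanitize_area) we get O(¬don_mask).
Premise 8 is O(¬don_mask -> hold_position); since O(¬don_mask), deontic closure gives O(hold_position).
Premise 10 is O(approve_sample -> ¬hold_position); contrapositively O(hold_position -> ¬approve_sample). Since O(hold_position) holds, K gives O(¬approve_sample).
Premise 11, O(authorize_shipment -> approve_sample), contraposes to O(¬approve_sample -> ¬authorize_shipment); with O(¬approve_sample) we get O(¬authorize_shipment).
So O(¬authorize_shipment) holds, i.e. authorize_shipment is forbidden. None of the other listed options is forbidden under the premises.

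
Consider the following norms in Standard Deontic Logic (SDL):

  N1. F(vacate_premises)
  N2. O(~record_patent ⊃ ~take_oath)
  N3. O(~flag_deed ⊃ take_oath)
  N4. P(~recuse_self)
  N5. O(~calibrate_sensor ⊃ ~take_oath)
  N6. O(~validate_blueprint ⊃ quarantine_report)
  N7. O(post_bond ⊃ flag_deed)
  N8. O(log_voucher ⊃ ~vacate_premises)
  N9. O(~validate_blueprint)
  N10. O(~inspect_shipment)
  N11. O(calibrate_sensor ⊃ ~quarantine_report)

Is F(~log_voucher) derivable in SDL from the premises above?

Premise 8 is O(log_voucher ⊃ ~vacate_premises); even if O(~vacate_premises) held, inferring O(log_voucher) would be affirming the consequent — invalid.
No other premise forces O(log_voucher). An ideal world satisfying every premise can still have ~log_voucher true, so F(~log_voucher) is not derivable.

No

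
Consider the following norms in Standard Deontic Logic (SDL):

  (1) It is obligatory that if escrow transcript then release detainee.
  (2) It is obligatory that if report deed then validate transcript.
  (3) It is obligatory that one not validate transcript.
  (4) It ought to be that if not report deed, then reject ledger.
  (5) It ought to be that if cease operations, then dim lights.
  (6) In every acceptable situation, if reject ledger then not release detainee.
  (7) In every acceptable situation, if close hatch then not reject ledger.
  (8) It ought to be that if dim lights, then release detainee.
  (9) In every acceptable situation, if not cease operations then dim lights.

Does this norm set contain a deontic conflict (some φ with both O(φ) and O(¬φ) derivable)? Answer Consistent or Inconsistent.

Inconsistent

Premises 9 and 5 are O(¬cease_operations → dim_lights) and O(cease_operations → dim_lights); every ideal world satisfies ¬cease_operations or cease_operations, so in either case dim_lights holds — hence O(dim_lights).
Applying K to premise 8 (O(dim_lights → release_detainee)) and O(dim_lights) yields O(release_detainee).
Premise 6 is O(reject_ledger → ¬release_detainee); contrapositively O(release_detainee → ¬reject_ledger). Since O(release_detainee) holds, K gives O(¬reject_ledger).
Premise 4, O(¬report_deed → reject_ledger), contraposes to O(¬reject_ledger → report_deed); with O(¬reject_ledger) we get O(report_deed).
Applying K to premise 2 (O(report_deed → validate_transcript)) and O(report_deed) yields O(validate_transcript).
Yet premise 3 states O(¬validate_transcript).
We now have both O(validate_transcript) and O(¬validate_transcript) — validate_transcript is simultaneously obligatory and forbidden, violating the D-axiom.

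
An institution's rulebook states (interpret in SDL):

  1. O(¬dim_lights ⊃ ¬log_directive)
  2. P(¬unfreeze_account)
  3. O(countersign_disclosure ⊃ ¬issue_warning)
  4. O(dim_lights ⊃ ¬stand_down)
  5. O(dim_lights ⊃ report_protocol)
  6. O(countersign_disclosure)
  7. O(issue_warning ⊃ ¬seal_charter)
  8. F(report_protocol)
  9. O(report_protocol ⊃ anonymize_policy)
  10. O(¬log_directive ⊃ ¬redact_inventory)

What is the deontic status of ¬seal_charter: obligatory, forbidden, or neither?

Neither

Premise 7 is O(issue_warning ⊃ ¬seal_charter), but O(issue_warning) is not derivable from the premises, so it does not yield O(¬seal_charter).
No premise or chain of K-axiom applications forces O(¬seal_charter), and none forces O(seal_charter). So ¬seal_charter is neither obligatory nor forbidden under these norms.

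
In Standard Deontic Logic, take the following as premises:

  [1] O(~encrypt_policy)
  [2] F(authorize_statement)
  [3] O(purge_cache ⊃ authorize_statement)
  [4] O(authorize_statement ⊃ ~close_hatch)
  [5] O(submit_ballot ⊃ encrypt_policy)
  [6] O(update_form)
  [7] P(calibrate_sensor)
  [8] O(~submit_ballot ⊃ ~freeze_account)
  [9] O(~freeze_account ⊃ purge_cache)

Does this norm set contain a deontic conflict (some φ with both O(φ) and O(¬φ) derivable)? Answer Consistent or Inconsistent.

Inconsistent

Premise 2 is F(authorize_statement), i.e. O(~authorize_statement).
The contrapositive of premise 3 (O(purge_cache ⊃ authorize_statement)) is O(~authorize_statement ⊃ ~purge_cache), and O(~authorize_statement) is already established, so O(~purge_cache).
Premise 9 is O(~freeze_account ⊃ purge_cache); contrapositively O(~purge_cache ⊃ freeze_account). Since O(~purge_cache) holds, K gives O(freeze_account).
Premise 8 is O(~submit_ballot ⊃ ~freeze_account); contrapositively O(freeze_account ⊃ submit_ballot). Since O(freeze_account) holds, K gives O(submit_ballot).
From O(submit_ballot) and premise 5, O(submit_ballot ⊃ encrypt_policy), we obtain O(encrypt_policy).
However, premise 1 gives O(~encrypt_policy).
We now have both O(encrypt_policy) and O(~encrypt_policy) — encrypt_policy is simultaneously obligatory and forbidden, violating the D-axiom.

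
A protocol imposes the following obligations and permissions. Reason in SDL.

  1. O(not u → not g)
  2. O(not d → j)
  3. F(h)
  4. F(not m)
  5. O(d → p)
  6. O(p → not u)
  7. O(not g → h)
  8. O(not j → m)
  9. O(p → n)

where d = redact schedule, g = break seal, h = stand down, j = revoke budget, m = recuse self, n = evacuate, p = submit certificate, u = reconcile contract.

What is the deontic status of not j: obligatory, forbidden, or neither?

Forbidden

Premise 3, F(h), is equivalent to O(not h).
The contrapositive of premise 7 (O(not g → h)) is O(not h → g), and O(not h) is already established, so O(g).
Premise 1 is O(not u → not g); contrapositively O(g → u). Since O(g) holds, K gives O(u).
Premise 6 is O(p → not u); contrapositively O(u → not p). Since O(u) holds, K gives O(not p).
The contrapositive of premise 5 (O(d → p)) is O(not p → not d), and O(not p) is already established, so O(not d).
From O(not d) and premise 2, O(not d → j), we obtain O(j).
Premises 4, 8, 9 do not contribute to this derivation.
Thus O(j), which is F(not j): not j is forbidden.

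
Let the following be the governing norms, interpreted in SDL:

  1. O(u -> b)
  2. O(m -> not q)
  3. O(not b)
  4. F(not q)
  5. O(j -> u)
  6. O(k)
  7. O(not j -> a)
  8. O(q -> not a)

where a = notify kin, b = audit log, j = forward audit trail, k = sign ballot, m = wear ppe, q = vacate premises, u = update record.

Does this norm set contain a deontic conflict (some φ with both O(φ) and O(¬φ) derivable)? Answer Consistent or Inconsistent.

Premise 3 gives O(not b).
Premise 1, O(u -> b), contraposes to O(not b -> not u); with O(not b) we get O(not u).
The contrapositive of premise 5 (O(j -> u)) is O(not u -> not j), and O(not u) is already established, so O(not j).
From O(not j) and premise 7, O(not j -> a), we obtain O(a).
Premise 8, O(q -> not a), contraposes to O(a -> not q); with O(a) we get O(not q).
Yet premise 4 is F(not q), i.e. O(q).
We now have both O(not q) and O(q) — q is simultaneously obligatory and forbidden, violating the D-axiom.

Inconsistent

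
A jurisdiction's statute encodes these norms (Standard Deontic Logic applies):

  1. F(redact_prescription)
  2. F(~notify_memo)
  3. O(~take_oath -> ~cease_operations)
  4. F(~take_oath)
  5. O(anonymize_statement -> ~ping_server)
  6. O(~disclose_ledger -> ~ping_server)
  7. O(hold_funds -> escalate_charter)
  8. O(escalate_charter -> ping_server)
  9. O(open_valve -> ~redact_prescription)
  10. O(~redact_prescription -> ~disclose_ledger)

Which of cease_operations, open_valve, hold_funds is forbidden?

F(redact_prescription) at premise 1 means O(~redact_prescription).
With premise 10, O(~redact_prescription -> ~disclose_ledger), the K-axiom yields O(~disclose_ledger).
From O(~disclose_ledger) and premise 6, O(~disclose_ledger -> ~ping_server), we obtain O(~ping_server).
Premise 8 is O(escalate_charter -> ping_server); contrapositively O(~ping_server -> ~escalate_charter). Since O(~ping_server) holds, K gives O(~escalate_charter).
The contrapositive of premise 7 (O(hold_funds -> escalate_charter)) is O(~escalate_charter -> ~hold_funds), and O(~escalate_charter) is already established, so O(~hold_funds).
So O(~hold_funds) holds, i.e. hold_funds is forbidden. None of the other listed options is forbidden under the premises.

hold_funds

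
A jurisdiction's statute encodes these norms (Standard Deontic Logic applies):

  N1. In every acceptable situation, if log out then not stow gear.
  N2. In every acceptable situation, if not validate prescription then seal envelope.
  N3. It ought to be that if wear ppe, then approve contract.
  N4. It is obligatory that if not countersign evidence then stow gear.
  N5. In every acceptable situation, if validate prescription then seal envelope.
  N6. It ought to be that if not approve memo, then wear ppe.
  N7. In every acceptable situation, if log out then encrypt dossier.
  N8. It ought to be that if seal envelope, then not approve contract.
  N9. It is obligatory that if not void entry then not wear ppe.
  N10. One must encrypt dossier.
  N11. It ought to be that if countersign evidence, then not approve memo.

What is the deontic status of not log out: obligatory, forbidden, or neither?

By case analysis on ¬validate_prescription: premise 2 gives O(¬validate_prescription → seal_envelope) and premise 5 gives O(validate_prescription → seal_envelope), so O(seal_envelope) either way.
Premise 8 is O(seal_envelope → ¬approve_contract); since O(seal_envelope), deontic closure gives O(¬approve_contract).
The contrapositive of premise 3 (O(wear_ppe → approve_contract)) is O(¬approve_contract → ¬wear_ppe), and O(¬approve_contract) is already established, so O(¬wear_ppe).
The contrapositive of premise 6 (O(¬approve_memo → wear_ppe)) is O(¬wear_ppe → approve_memo), and O(¬wear_ppe) is already established, so O(approve_memo).
Premise 11 is O(countersign_evidence → ¬approve_memo); contrapositively O(approve_memo → ¬countersign_evidence). Since O(approve_memo) holds, K gives O(¬countersign_evidence).
From O(¬countersign_evidence) and premise 4, O(¬countersign_evidence → stow_gear), we obtain O(stow_gear).
Premise 1, O(log_out → ¬stow_gear), contraposes to O(stow_gear → ¬log_out); with O(stow_gear) we get O(¬log_out).
Premises 7, 9, 10 do not contribute to this derivation.
Hence ¬log_out is obligatory.

Obligatory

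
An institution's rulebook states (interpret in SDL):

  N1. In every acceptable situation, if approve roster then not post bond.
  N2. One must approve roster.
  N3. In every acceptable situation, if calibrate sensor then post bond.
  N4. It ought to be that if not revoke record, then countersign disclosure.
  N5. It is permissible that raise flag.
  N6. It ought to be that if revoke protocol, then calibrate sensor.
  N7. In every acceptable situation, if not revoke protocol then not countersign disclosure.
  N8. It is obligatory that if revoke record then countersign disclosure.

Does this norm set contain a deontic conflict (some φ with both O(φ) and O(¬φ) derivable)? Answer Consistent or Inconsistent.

Inconsistent

Premises 8 and 4 cover both cases: O(revoke_record → countersign_disclosure) and O(¬revoke_record → countersign_disclosure). Since revoke_record ∨ ¬revoke_record is a tautology, O(countersign_disclosure) follows.
The contrapositive of premise 7 (O(¬revoke_protocol → ¬countersign_disclosure)) is O(countersign_disclosure → revoke_protocol), and O(countersign_disclosure) is already established, so O(revoke_protocol).
From O(revoke_protocol) and premise 6, O(revoke_protocol → calibrate_sensor), we obtain O(calibrate_sensor).
Applying K to premise 3 (O(calibrate_sensor → post_bond)) and O(calibrate_sensor) yields O(post_bond).
Premise 1 is O(approve_roster → ¬post_bond); contrapositively O(post_bond → ¬approve_roster). Since O(post_bond) holds, K gives O(¬approve_roster).
However, premise 2 gives O(approve_roster).
We now have both O(¬approve_roster) and O(approve_roster) — approve_roster is simultaneously obligatory and forbidden, violating the D-axiom.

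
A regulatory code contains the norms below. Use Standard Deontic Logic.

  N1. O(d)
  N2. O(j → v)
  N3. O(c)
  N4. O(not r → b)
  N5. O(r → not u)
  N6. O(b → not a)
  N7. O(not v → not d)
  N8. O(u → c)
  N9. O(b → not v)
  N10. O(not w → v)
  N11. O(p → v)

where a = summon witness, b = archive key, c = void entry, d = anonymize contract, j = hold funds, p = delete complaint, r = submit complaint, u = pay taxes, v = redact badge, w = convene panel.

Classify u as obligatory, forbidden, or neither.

Premise 1 states O(d) outright.
The contrapositive of premise 7 (O(not v → not d)) is O(d → v), and O(d) is already established, so O(v).
Premise 9 is O(b → not v); contrapositively O(v → not b). Since O(v) holds, K gives O(not b).
The contrapositive of premise 4 (O(not r → b)) is O(not b → r), and O(not b) is already established, so O(r).
Premise 5 is O(r → not u); since O(r), deontic closure gives O(not u).
Premises 2, 3, 6, 8, 10, 11 do not contribute to this derivation.
Thus O(not u), which is F(u): u is forbidden.

Forbidden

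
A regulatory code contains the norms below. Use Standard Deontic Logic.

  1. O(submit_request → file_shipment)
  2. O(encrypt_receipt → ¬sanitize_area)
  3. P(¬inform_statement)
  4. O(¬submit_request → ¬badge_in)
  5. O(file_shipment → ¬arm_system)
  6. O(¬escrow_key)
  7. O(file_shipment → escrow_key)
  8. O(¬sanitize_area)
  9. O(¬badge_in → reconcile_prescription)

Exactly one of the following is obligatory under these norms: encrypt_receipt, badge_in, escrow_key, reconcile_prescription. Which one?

reconcile_prescription

From premise 6 we have O(¬escrow_key).
The contrapositive of premise 7 (O(file_shipment → escrow_key)) is O(¬escrow_key → ¬file_shipment), and O(¬escrow_key) is already established, so O(¬file_shipment).
Premise 1, O(submit_request → file_shipment), contraposes to O(¬file_shipment → ¬submit_request); with O(¬file_shipment) we get O(¬submit_request).
Premise 4 is O(¬submit_request → ¬badge_in); since O(¬submit_request), deontic closure gives O(¬badge_in).
With premise 9, O(¬badge_in → reconcile_prescription), the K-axiom yields O(reconcile_prescription).
So O(reconcile_prescription) holds — reconcile_prescription is obligatory. None of the other listed options is made obligatory by any chain of premises.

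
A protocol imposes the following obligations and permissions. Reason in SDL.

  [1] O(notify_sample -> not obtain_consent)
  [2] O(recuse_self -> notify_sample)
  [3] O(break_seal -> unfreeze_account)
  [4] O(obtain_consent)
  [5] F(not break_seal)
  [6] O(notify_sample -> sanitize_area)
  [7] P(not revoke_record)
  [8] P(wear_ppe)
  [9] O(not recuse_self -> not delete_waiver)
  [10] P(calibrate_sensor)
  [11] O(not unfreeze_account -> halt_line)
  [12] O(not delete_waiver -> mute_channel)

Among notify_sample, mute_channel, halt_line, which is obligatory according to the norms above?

mute_channel

Premise 4 gives O(obtain_consent).
Premise 1 is O(notify_sample -> not obtain_consent); contrapositively O(obtain_consent -> not notify_sample). Since O(obtain_consent) holds, K gives O(not notify_sample).
Premise 2, O(recuse_self -> notify_sample), contraposes to O(not notify_sample -> not recuse_self); with O(not notify_sample) we get O(not recuse_self).
From O(not recuse_self) and premise 9, O(not recuse_self -> not delete_waiver), we obtain O(not delete_waiver).
With premise 12, O(not delete_waiver -> mute_channel), the K-axiom yields O(mute_channel).
So O(mute_channel) holds — mute_channel is obligatory. None of the other listed options is made obligatory by any chain of premises.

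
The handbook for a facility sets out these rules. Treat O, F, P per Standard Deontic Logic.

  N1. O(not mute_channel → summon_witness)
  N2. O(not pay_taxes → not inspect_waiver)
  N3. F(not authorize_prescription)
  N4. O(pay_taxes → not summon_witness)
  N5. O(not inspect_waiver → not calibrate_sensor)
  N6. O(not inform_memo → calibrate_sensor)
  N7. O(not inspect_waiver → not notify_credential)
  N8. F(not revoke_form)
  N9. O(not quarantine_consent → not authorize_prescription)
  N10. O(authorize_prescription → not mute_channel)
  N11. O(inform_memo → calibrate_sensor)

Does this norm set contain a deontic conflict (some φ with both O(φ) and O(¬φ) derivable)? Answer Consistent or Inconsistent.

Inconsistent

Premises 6 and 11 cover both cases: O(not inform_memo → calibrate_sensor) and O(inform_memo → calibrate_sensor). Since not inform_memo ∨ inform_memo is a tautology, O(calibrate_sensor) follows.
The contrapositive of premise 5 (O(not inspect_waiver → not calibrate_sensor)) is O(calibrate_sensor → inspect_waiver), and O(calibrate_sensor) is already established, so O(inspect_waiver).
Premise 2, O(not pay_taxes → not inspect_waiver), contraposes to O(inspect_waiver → pay_taxes); with O(inspect_waiver) we get O(pay_taxes).
Applying K to premise 4 (O(pay_taxes → not summon_witness)) and O(pay_taxes) yields O(not summon_witness).
Premise 1 is O(not mute_channel → summon_witness); contrapositively O(not summon_witness → mute_channel). Since O(not summon_witness) holds, K gives O(mute_channel).
Premise 10, O(authorize_prescription → not mute_channel), contraposes to O(mute_channel → not authorize_prescription); with O(mute_channel) we get O(not authorize_prescription).
But premise 3, F(not authorize_prescription), means O(authorize_prescription).
We now have both O(not authorize_prescription) and O(authorize_prescription) — authorize_prescription is simultaneously obligatory and forbidden, violating the D-axiom.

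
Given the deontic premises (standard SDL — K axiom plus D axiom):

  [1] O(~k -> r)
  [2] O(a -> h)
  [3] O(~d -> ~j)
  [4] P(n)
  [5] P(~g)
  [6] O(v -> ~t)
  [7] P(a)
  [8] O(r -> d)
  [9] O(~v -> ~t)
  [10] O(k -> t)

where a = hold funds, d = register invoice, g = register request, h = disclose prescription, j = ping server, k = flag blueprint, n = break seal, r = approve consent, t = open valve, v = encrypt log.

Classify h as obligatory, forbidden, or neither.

Premise 2 is O(a -> h), but O(a) is not derivable from the premises (the permission P(a) asserts only ~O(~a), not O(a)), so it does not yield O(h).
No premise or chain of K-axiom applications forces O(h), and none forces O(~h). So h is neither obligatory nor forbidden under these norms.

Neither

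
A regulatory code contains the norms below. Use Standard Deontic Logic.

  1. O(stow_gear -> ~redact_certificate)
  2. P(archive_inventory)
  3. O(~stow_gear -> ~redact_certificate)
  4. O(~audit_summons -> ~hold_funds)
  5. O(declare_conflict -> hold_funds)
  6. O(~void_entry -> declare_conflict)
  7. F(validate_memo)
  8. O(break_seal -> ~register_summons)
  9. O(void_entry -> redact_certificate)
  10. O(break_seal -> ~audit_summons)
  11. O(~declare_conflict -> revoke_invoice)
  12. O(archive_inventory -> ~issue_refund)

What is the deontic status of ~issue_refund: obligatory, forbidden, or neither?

Neither

Premise 12 is O(archive_inventory -> ~issue_refund), but O(archive_inventory) is not derivable from the premises (the permission P(archive_inventory) asserts only ~O(~archive_inventory), not O(archive_inventory)), so it does not yield O(~issue_refund).
No premise or chain of K-axiom applications forces O(~issue_refund), and none forces O(issue_refund). So ~issue_refund is neither obligatory nor forbidden under these norms.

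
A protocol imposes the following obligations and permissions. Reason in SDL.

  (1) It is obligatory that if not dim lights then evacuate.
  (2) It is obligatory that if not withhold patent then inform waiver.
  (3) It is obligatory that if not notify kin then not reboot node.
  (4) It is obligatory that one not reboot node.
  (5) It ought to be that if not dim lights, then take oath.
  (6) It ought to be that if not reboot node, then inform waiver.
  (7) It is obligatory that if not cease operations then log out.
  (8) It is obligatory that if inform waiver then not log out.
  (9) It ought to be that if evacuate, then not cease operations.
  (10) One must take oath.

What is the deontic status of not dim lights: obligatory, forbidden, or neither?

Forbidden

Premise 4 states O(¬reboot_node) outright.
Premise 6 is O(¬reboot_node → inform_waiver); since O(¬reboot_node), deontic closure gives O(inform_waiver).
Premise 8 is O(inform_waiver → ¬log_out); since O(inform_waiver), deontic closure gives O(¬log_out).
Premise 7, O(¬cease_operations → log_out), contraposes to O(¬log_out → cease_operations); with O(¬log_out) we get O(cease_operations).
Premise 9, O(evacuate → ¬cease_operations), contraposes to O(cease_operations → ¬evacuate); with O(cease_operations) we get O(¬evacuate).
Premise 1 is O(¬dim_lights → evacuate); contrapositively O(¬evacuate → dim_lights). Since O(¬evacuate) holds, K gives O(dim_lights).
Premises 2, 3, 5, 10 do not contribute to this derivation.
Thus O(dim_lights), which is F(¬dim_lights): ¬dim_lights is forbidden.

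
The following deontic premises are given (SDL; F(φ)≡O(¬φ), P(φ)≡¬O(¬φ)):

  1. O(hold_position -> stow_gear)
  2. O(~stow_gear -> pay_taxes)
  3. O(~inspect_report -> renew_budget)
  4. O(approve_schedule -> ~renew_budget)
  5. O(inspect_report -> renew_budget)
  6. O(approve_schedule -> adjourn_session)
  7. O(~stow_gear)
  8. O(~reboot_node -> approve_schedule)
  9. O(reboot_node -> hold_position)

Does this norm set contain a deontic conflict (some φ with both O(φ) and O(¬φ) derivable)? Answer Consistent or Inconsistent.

Inconsistent

Premises 5 and 3 cover both cases: O(inspect_report -> renew_budget) and O(~inspect_report -> renew_budget). Since inspect_report ∨ ~inspect_report is a tautology, O(renew_budget) follows.
The contrapositive of premise 4 (O(approve_schedule -> ~renew_budget)) is O(renew_budget -> ~approve_schedule), and O(renew_budget) is already established, so O(~approve_schedule).
Premise 8 is O(~reboot_node -> approve_schedule); contrapositively O(~approve_schedule -> reboot_node). Since O(~approve_schedule) holds, K gives O(reboot_node).
With premise 9, O(reboot_node -> hold_position), the K-axiom yields O(hold_position).
Applying K to premise 1 (O(hold_position -> stow_gear)) and O(hold_position) yields O(stow_gear).
Yet premise 7 states O(~stow_gear).
We now have both O(stow_gear) and O(~stow_gear) — stow_gear is simultaneously obligatory and forbidden, violating the D-axiom.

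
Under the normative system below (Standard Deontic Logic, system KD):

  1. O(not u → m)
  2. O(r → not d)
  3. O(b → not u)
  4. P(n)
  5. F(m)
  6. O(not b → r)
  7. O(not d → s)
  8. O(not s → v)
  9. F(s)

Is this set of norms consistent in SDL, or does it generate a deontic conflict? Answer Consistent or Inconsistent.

Premise 5, F(m), is equivalent to O(not m).
Premise 1 is O(not u → m); contrapositively O(not m → u). Since O(not m) holds, K gives O(u).
The contrapositive of premise 3 (O(b → not u)) is O(u → not b), and O(u) is already established, so O(not b).
With premise 6, O(not b → r), the K-axiom yields O(r).
Applying K to premise 2 (O(r → not d)) and O(r) yields O(not d).
From O(not d) and premise 7, O(not d → s), we obtain O(s).
Yet premise 9 is F(s), i.e. O(not s).
We now have both O(s) and O(not s) — s is simultaneously obligatory and forbidden, violating the D-axiom.

Inconsistent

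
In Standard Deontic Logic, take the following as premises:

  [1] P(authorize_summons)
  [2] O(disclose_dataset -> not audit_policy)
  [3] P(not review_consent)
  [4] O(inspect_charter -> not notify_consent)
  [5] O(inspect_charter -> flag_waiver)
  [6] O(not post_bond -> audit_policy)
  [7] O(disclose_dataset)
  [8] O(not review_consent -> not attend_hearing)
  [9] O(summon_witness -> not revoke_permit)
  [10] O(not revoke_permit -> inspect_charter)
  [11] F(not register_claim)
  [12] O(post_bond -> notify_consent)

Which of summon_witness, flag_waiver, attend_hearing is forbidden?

summon_witness

From premise 7 we have O(disclose_dataset).
Applying K to premise 2 (O(disclose_dataset -> not audit_policy)) and O(disclose_dataset) yields O(not audit_policy).
Premise 6 is O(not post_bond -> audit_policy); contrapositively O(not audit_policy -> post_bond). Since O(not audit_policy) holds, K gives O(post_bond).
Applying K to premise 12 (O(post_bond -> notify_consent)) and O(post_bond) yields O(notify_consent).
Premise 4 is O(inspect_charter -> not notify_consent); contrapositively O(notify_consent -> not inspect_charter). Since O(notify_consent) holds, K gives O(not inspect_charter).
Premise 10, O(not revoke_permit -> inspect_charter), contraposes to O(not inspect_charter -> revoke_permit); with O(not inspect_charter) we get O(revoke_permit).
The contrapositive of premise 9 (O(summon_witness -> not revoke_permit)) is O(revoke_permit -> not summon_witness), and O(revoke_permit) is already established, so O(not summon_witness).
So O(not summon_witness) holds, i.e. summon_witness is forbidden. None of the other listed options is forbidden under the premises.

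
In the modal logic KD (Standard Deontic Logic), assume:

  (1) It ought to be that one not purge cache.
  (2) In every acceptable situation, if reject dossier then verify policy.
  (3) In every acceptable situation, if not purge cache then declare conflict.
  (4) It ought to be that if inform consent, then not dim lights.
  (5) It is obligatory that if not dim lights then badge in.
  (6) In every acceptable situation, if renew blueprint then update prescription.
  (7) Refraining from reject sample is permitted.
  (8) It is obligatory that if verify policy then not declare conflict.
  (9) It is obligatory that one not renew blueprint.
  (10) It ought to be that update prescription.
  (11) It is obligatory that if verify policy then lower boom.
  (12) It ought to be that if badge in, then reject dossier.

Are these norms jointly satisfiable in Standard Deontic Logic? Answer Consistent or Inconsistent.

Consistent

Premise 6 is O(renew_blueprint → update_prescription); even if O(update_prescription) held, inferring O(renew_blueprint) would be affirming the consequent — invalid.
So O(renew_blueprint) is not derivable, and the apparent clash with O(¬renew_blueprint) does not arise.
A world satisfying every obligation exists (e.g. badge_in=false, declare_conflict=true, dim_lights=true, inform_consent=false, lower_boom=false, purge_cache=false, reject_dossier=false, reject_sample=false, renew_blueprint=false, update_prescription=true, verify_policy=false); no atom is both obligatory and forbidden, so the set is consistent.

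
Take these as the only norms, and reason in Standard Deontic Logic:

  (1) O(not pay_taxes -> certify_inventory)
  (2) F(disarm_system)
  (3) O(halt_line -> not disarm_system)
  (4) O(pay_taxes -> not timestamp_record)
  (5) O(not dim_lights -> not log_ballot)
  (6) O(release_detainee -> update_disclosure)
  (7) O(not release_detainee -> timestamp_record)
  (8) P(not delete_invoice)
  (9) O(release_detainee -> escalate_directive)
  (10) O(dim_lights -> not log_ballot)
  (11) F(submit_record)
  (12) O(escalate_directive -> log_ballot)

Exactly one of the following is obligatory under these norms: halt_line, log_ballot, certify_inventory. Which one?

Premises 5 and 10 are O(not dim_lights -> not log_ballot) and O(dim_lights -> not log_ballot); every ideal world satisfies not dim_lights or dim_lights, so in either case not log_ballot holds — hence O(not log_ballot).
Premise 12 is O(escalate_directive -> log_ballot); contrapositively O(not log_ballot -> not escalate_directive). Since O(not log_ballot) holds, K gives O(not escalate_directive).
The contrapositive of premise 9 (O(release_detainee -> escalate_directive)) is O(not escalate_directive -> not release_detainee), and O(not escalate_directive) is already established, so O(not release_detainee).
With premise 7, O(not release_detainee -> timestamp_record), the K-axiom yields O(timestamp_record).
Premise 4 is O(pay_taxes -> not timestamp_record); contrapositively O(timestamp_record -> not pay_taxes). Since O(timestamp_record) holds, K gives O(not pay_taxes).
With premise 1, O(not pay_taxes -> certify_inventory), the K-axiom yields O(certify_inventory).
So O(certify_inventory) holds — certify_inventory is obligatory. None of the other listed options is made obligatory by any chain of premises.

certify_inventory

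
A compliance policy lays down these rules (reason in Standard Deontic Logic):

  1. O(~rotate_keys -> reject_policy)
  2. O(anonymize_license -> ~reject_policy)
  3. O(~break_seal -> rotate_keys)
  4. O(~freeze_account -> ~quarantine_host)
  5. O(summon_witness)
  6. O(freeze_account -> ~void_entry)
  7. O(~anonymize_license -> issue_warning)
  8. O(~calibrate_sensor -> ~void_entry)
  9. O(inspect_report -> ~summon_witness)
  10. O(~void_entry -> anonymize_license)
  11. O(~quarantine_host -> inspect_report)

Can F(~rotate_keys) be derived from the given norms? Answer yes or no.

Yes

From premise 5 we have O(summon_witness).
Premise 9, O(inspect_report -> ~summon_witness), contraposes to O(summon_witness -> ~inspect_report); with O(summon_witness) we get O(~inspect_report).
Premise 11, O(~quarantine_host -> inspect_report), contraposes to O(~inspect_report -> quarantine_host); with O(~inspect_report) we get O(quarantine_host).
The contrapositive of premise 4 (O(~freeze_account -> ~quarantine_host)) is O(quarantine_host -> freeze_account), and O(quarantine_host) is already established, so O(freeze_account).
With premise 6, O(freeze_account -> ~void_entry), the K-axiom yields O(~void_entry).
With premise 10, O(~void_entry -> anonymize_license), the K-axiom yields O(anonymize_license).
Premise 2 is O(anonymize_license -> ~reject_policy); since O(anonymize_license), deontic closure gives O(~reject_policy).
Premise 1, O(~rotate_keys -> reject_policy), contraposes to O(~reject_policy -> rotate_keys); with O(~reject_policy) we get O(rotate_keys).
Premises 3, 7, 8 do not contribute to this derivation.
So O(rotate_keys) holds, i.e. F(~rotate_keys). The claim follows.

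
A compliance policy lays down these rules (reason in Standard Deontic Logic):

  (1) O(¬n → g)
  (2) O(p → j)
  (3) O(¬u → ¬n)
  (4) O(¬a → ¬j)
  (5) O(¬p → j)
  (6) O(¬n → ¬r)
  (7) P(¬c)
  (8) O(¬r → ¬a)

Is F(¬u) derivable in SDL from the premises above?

By case analysis on p: premise 2 gives O(p → j) and premise 5 gives O(¬p → j), so O(j) either way.
The contrapositive of premise 4 (O(¬a → ¬j)) is O(j → a), and O(j) is already established, so O(a).
The contrapositive of premise 8 (O(¬r → ¬a)) is O(a → r), and O(a) is already established, so O(r).
Premise 6 is O(¬n → ¬r); contrapositively O(r → n). Since O(r) holds, K gives O(n).
Premise 3 is O(¬u → ¬n); contrapositively O(n → u). Since O(n) holds, K gives O(u).
Premises 1, 7 do not contribute to this derivation.
So O(u) holds, i.e. F(¬u). The claim follows.

Yes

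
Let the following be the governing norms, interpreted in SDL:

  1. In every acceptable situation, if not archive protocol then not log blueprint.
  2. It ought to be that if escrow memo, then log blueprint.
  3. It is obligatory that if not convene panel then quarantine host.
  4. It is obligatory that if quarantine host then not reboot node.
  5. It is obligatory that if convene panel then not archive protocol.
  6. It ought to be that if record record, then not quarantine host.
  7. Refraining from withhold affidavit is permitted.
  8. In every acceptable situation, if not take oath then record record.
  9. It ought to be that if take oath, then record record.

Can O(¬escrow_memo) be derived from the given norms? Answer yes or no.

Premises 9 and 8 cover both cases: O(take_oath → record_record) and O(¬take_oath → record_record). Since take_oath ∨ ¬take_oath is a tautology, O(record_record) follows.
With premise 6, O(record_record → ¬quarantine_host), the K-axiom yields O(¬quarantine_host).
Premise 3 is O(¬convene_panel → quarantine_host); contrapositively O(¬quarantine_host → convene_panel). Since O(¬quarantine_host) holds, K gives O(convene_panel).
Premise 5 is O(convene_panel → ¬archive_protocol); since O(convene_panel), deontic closure gives O(¬archive_protocol).
Premise 1 is O(¬archive_protocol → ¬log_blueprint); since O(¬archive_protocol), deontic closure gives O(¬log_blueprint).
Premise 2, O(escrow_memo → log_blueprint), contraposes to O(¬log_blueprint → ¬escrow_memo); with O(¬log_blueprint) we get O(¬escrow_memo).
Premises 4, 7 do not contribute to this derivation.
So O(¬escrow_memo) follows.

Yes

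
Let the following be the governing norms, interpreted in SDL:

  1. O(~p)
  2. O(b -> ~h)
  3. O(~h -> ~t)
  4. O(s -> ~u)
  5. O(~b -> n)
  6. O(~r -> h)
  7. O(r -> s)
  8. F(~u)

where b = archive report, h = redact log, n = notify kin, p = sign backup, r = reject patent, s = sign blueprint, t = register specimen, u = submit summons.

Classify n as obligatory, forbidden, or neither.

Premise 8, F(~u), is equivalent to O(u).
Premise 4 is O(s -> ~u); contrapositively O(u -> ~s). Since O(u) holds, K gives O(~s).
Premise 7 is O(r -> s); contrapositively O(~s -> ~r). Since O(~s) holds, K gives O(~r).
From O(~r) and premise 6, O(~r -> h), we obtain O(h).
Premise 2 is O(b -> ~h); contrapositively O(h -> ~b). Since O(h) holds, K gives O(~b).
Applying K to premise 5 (O(~b -> n)) and O(~b) yields O(n).
Premises 1, 3 do not contribute to this derivation.
Hence n is obligatory.

Obligatory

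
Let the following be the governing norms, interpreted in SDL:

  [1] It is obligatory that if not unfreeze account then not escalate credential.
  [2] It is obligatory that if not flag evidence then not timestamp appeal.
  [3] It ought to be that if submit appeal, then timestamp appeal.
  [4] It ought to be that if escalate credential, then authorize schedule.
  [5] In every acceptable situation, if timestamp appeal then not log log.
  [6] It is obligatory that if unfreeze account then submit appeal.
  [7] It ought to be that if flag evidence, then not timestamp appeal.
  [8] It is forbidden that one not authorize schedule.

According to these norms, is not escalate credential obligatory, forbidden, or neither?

Premises 2 and 7 are O(¬flag_evidence → ¬timestamp_appeal) and O(flag_evidence → ¬timestamp_appeal); every ideal world satisfies ¬flag_evidence or flag_evidence, so in either case ¬timestamp_appeal holds — hence O(¬timestamp_appeal).
Premise 3, O(submit_appeal → timestamp_appeal), contraposes to O(¬timestamp_appeal → ¬submit_appeal); with O(¬timestamp_appeal) we get O(¬submit_appeal).
The contrapositive of premise 6 (O(unfreeze_account → submit_appeal)) is O(¬submit_appeal → ¬unfreeze_account), and O(¬submit_appeal) is already established, so O(¬unfreeze_account).
Premise 1 is O(¬unfreeze_account → ¬escalate_credential); since O(¬unfreeze_account), deontic closure gives O(¬escalate_credential).
Premises 4, 5, 8 do not contribute to this derivation.
Hence ¬escalate_credential is obligatory.

Obligatory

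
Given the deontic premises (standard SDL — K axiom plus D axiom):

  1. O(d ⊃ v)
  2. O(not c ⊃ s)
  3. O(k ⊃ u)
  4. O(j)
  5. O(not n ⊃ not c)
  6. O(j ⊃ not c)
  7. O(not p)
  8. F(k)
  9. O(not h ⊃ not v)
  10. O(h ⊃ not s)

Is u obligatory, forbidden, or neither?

Premise 3 is O(k ⊃ u), but O(k) is not derivable from the premises, so it does not yield O(u).
No premise or chain of K-axiom applications forces O(u), and none forces O(not u). So u is neither obligatory nor forbidden under these norms.

Neither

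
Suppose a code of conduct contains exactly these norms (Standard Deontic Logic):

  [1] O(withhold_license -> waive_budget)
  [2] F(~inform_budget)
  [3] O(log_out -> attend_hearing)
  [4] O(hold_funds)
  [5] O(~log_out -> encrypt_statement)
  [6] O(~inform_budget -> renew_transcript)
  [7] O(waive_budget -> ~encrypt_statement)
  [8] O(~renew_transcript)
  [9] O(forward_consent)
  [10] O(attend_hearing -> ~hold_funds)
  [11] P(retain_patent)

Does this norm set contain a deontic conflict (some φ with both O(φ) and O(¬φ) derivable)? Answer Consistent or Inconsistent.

Consistent

Premise 6 is O(~inform_budget -> renew_transcript), but O(~inform_budget) is not derivable from the premises, so it does not yield O(renew_transcript).
So O(renew_transcript) is not derivable, and the apparent clash with O(~renew_transcript) does not arise.
A world satisfying every obligation exists (e.g. attend_hearing=false, encrypt_statement=true, forward_consent=true, hold_funds=true, inform_budget=true, log_out=false, renew_transcript=false, retain_patent=false, waive_budget=false, withhold_license=false); no atom is both obligatory and forbidden, so the set is consistent.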